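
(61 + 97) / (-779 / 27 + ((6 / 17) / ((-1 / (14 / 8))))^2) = -4931496 / 888617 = -5.55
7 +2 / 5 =37 / 5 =7.40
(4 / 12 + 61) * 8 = 1472 / 3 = 490.67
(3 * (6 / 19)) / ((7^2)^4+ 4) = 18 / 109531295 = 0.00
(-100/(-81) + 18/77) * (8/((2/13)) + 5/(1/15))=1163066/6237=186.48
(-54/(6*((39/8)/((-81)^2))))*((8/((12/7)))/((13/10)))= -7348320/169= -43481.18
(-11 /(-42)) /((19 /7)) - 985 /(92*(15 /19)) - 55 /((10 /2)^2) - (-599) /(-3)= -5645999 /26220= -215.33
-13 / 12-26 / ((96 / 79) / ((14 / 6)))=-7345 / 144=-51.01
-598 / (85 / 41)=-24518 / 85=-288.45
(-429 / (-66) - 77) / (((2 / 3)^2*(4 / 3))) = -3807 / 32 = -118.97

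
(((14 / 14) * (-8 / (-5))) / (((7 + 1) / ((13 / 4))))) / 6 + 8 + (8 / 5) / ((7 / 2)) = 1439 / 168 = 8.57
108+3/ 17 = 1839/ 17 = 108.18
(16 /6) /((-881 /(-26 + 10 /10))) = 200 /2643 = 0.08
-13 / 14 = -0.93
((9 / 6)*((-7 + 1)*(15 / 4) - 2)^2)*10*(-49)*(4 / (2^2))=-1764735 / 4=-441183.75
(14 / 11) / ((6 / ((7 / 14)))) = 7 / 66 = 0.11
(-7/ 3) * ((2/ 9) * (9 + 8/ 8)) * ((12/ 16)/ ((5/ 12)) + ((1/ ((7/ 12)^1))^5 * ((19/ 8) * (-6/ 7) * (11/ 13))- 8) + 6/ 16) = 1916535461/ 11798514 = 162.44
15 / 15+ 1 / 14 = 15 / 14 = 1.07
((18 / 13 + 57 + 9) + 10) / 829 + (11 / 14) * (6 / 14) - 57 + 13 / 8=-232119423 / 4224584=-54.94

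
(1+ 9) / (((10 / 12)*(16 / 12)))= 9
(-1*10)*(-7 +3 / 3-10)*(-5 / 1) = -800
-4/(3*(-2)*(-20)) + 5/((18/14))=347/90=3.86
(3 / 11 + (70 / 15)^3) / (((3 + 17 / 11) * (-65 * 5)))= -6053 / 87750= -0.07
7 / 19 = 0.37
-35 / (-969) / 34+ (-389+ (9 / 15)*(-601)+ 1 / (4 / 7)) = -246386311 / 329460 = -747.85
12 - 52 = -40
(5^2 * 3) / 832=75 / 832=0.09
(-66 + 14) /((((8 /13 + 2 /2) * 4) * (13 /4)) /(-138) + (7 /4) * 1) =-4784 /147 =-32.54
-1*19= -19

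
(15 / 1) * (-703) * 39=-411255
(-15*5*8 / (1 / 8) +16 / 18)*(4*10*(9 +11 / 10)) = -17449568 / 9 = -1938840.89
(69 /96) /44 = 23 /1408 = 0.02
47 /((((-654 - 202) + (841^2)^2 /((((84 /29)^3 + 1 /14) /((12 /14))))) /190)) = 0.00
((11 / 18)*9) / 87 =11 / 174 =0.06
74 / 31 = 2.39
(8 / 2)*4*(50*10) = 8000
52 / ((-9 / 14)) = -728 / 9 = -80.89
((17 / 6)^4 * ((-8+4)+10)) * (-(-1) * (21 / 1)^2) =4092529 / 24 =170522.04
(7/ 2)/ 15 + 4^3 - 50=427/ 30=14.23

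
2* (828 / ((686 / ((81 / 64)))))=16767 / 5488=3.06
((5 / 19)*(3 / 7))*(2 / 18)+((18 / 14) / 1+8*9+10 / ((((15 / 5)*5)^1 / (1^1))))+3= 76.96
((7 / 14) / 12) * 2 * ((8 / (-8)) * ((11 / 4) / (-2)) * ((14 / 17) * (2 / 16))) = 77 / 6528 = 0.01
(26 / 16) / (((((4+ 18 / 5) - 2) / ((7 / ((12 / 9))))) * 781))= 195 / 99968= 0.00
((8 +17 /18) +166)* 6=1049.67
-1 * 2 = -2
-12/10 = -6/5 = -1.20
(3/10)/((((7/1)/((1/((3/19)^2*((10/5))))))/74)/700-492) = -133570/219054797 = -0.00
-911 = -911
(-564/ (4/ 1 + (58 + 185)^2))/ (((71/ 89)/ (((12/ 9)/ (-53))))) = 66928/ 222216439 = 0.00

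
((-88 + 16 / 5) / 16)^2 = 2809 / 100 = 28.09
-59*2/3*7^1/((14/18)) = -354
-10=-10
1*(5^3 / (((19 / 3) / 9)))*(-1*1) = -3375 / 19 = -177.63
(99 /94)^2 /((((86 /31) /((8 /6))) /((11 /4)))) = 1114047 /759896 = 1.47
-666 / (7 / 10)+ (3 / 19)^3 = -45680751 / 48013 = -951.42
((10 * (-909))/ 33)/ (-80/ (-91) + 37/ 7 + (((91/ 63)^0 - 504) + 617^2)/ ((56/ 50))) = -551460/ 679594817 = -0.00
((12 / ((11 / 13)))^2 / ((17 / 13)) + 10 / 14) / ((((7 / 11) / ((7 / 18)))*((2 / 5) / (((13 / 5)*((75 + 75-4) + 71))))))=133187.61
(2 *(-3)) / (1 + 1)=-3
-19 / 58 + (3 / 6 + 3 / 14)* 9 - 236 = -93339 / 406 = -229.90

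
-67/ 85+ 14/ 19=-83/ 1615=-0.05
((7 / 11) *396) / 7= 36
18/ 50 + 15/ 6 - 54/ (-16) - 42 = -7153/ 200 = -35.76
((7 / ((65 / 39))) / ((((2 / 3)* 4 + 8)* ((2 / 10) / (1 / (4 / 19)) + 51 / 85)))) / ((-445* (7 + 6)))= -1197 / 11292320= -0.00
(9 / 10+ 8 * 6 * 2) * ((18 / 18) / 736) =969 / 7360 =0.13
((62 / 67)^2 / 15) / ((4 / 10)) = 1922 / 13467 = 0.14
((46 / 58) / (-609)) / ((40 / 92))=-529 / 176610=-0.00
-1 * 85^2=-7225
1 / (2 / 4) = 2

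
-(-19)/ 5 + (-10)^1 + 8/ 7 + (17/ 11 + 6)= 958/ 385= 2.49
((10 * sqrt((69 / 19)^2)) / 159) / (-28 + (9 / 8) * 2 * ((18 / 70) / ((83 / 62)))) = -1336300 / 161290183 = -0.01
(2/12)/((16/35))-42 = -3997/96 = -41.64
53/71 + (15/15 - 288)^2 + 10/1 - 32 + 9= 5847329/71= 82356.75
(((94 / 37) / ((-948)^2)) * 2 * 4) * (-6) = -94 / 692751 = -0.00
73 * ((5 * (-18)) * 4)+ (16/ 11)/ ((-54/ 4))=-7805192/ 297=-26280.11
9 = 9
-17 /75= -0.23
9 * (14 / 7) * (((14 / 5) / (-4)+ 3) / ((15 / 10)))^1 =138 / 5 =27.60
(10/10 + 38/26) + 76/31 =1980/403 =4.91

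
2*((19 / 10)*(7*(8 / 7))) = 152 / 5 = 30.40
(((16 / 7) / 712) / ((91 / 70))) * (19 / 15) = 76 / 24297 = 0.00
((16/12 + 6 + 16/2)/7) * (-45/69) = -10/7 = -1.43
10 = 10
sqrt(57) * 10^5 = 100000 * sqrt(57) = 754983.44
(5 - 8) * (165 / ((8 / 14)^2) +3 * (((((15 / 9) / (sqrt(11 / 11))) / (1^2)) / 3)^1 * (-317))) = 1105 / 16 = 69.06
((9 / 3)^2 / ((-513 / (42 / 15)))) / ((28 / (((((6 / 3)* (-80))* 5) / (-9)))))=-80 / 513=-0.16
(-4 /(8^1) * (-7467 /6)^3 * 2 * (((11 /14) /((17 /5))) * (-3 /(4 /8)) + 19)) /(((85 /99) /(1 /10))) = 199977520855761 /50575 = 3954078514.20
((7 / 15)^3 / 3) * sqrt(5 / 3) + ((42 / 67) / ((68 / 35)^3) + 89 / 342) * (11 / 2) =343 * sqrt(15) / 30375 + 6849739919 / 3602447424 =1.95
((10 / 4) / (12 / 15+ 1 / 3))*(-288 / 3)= -211.76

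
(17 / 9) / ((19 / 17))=289 / 171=1.69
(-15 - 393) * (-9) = 3672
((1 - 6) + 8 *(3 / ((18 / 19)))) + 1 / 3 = 62 / 3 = 20.67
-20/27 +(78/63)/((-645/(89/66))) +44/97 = -12561589/43357545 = -0.29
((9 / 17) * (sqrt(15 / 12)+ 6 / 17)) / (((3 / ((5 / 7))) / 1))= 90 / 2023+ 15 * sqrt(5) / 238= 0.19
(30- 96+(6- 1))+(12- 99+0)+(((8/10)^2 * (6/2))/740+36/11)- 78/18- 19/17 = -389649518/2594625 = -150.18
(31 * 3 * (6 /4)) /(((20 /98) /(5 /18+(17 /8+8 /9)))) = 360003 /160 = 2250.02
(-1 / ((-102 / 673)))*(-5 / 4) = -3365 / 408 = -8.25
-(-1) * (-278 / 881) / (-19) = 278 / 16739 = 0.02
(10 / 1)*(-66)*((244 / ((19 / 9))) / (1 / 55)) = -79714800 / 19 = -4195515.79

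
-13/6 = -2.17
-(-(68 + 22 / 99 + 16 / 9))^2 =-4900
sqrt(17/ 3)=sqrt(51)/ 3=2.38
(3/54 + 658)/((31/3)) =11845/186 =63.68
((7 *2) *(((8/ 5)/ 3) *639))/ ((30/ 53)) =210728/ 25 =8429.12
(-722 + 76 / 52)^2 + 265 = 87785474 / 169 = 519440.67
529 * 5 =2645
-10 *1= -10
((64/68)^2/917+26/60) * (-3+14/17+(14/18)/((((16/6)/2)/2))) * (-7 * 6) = 355643447/19308090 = 18.42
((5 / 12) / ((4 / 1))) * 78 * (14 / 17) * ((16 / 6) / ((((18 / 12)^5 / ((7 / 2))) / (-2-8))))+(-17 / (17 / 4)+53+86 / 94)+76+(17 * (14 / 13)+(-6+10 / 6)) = 436527427 / 7572123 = 57.65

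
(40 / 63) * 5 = 200 / 63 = 3.17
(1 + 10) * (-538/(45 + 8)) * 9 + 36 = -51354/53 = -968.94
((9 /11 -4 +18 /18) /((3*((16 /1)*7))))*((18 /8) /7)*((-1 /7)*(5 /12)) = 15 /120736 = 0.00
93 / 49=1.90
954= 954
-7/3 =-2.33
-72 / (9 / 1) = -8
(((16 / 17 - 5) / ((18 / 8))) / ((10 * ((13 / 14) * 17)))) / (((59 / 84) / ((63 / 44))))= -284004 / 12191465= -0.02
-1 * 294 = -294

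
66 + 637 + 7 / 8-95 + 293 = 7215 / 8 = 901.88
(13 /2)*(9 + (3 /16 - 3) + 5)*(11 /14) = 25597 /448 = 57.14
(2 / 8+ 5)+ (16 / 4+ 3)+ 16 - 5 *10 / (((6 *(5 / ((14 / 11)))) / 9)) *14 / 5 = -1109 / 44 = -25.20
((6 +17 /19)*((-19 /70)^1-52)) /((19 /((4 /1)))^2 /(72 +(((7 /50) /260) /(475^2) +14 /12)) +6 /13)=-4011826600093044317 /8570376765401955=-468.10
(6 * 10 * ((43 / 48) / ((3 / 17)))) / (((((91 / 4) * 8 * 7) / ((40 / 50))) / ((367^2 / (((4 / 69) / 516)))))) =292123874253 / 1274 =229296604.59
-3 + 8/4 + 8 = 7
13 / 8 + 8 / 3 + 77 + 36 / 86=84325 / 1032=81.71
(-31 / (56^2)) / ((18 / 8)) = -31 / 7056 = -0.00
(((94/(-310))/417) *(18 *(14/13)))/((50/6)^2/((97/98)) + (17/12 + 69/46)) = -1969488/10210498675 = -0.00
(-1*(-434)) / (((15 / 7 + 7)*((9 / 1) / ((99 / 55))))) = 1519 / 160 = 9.49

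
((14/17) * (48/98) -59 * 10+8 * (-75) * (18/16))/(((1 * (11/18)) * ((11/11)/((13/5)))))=-35213958/6545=-5380.28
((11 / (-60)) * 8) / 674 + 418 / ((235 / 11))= 4648061 / 237585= 19.56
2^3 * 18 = 144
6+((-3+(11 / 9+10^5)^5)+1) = 590526086382100781165884897247 / 59049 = 10000611126049565296040320.00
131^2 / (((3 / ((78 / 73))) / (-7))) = -3123302 / 73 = -42784.96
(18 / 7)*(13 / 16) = 117 / 56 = 2.09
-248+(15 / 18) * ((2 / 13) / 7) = -67699 / 273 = -247.98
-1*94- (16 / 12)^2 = -862 / 9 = -95.78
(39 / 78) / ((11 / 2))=1 / 11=0.09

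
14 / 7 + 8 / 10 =14 / 5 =2.80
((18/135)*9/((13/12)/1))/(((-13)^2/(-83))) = -5976/10985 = -0.54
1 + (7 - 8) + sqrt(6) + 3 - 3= 2.45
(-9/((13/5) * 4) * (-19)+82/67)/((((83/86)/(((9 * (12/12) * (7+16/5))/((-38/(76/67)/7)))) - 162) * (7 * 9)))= -134976957/78002263027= -0.00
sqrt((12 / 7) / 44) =sqrt(231) / 77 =0.20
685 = 685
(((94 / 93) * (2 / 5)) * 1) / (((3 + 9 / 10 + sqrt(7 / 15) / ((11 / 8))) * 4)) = 443586 / 16838053 - 16544 * sqrt(105) / 50514159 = 0.02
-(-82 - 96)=178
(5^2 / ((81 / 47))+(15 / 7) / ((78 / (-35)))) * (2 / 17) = 28525 / 17901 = 1.59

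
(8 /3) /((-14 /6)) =-8 /7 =-1.14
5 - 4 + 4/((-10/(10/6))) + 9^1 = 28/3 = 9.33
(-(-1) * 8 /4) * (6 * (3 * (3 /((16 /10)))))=135 /2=67.50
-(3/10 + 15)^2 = -23409/100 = -234.09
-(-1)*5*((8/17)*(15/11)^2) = 4.38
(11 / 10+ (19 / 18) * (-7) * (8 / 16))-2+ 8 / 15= -731 / 180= -4.06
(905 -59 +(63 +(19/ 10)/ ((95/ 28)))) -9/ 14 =908.92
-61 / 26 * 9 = -549 / 26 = -21.12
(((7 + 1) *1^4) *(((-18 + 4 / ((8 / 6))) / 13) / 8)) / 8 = -0.14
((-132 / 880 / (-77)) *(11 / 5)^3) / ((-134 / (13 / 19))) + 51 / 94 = 1135930707 / 2094085000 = 0.54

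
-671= -671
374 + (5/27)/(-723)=7300849/19521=374.00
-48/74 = -24/37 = -0.65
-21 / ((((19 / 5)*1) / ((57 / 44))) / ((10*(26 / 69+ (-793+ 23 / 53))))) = 760471950 / 13409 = 56713.55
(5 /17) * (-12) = -60 /17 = -3.53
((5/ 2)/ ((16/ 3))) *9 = 135/ 32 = 4.22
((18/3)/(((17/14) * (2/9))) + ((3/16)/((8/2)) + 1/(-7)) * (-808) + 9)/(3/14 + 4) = 103567/4012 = 25.81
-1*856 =-856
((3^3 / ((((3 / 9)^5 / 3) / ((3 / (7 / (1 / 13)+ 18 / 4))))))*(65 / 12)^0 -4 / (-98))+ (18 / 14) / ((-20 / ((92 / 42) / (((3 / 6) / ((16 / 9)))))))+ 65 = 682.85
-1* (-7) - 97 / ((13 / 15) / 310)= -450959 / 13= -34689.15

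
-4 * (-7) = 28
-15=-15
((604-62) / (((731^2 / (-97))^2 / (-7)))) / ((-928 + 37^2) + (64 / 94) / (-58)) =-48656027798 / 171629679963368507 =-0.00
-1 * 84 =-84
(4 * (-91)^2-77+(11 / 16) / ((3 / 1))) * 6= 1586267 / 8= 198283.38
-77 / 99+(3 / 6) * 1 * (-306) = -1384 / 9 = -153.78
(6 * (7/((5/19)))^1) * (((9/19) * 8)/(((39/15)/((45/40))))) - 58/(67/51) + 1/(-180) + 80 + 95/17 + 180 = 1287655693/2665260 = 483.13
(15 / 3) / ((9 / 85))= 425 / 9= 47.22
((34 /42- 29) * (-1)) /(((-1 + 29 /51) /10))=-50320 /77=-653.51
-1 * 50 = -50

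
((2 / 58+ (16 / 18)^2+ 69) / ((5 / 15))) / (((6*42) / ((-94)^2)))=362315762 / 49329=7344.88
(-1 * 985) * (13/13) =-985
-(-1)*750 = 750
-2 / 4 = -1 / 2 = -0.50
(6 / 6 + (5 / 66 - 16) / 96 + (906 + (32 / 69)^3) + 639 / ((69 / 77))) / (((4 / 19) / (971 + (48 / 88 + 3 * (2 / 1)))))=76546224692217835 / 10175894784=7522308.98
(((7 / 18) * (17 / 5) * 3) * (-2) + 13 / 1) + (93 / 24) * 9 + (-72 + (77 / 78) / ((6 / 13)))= -10771 / 360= -29.92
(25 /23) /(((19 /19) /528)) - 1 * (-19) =13637 /23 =592.91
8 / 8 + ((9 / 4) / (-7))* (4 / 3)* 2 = 1 / 7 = 0.14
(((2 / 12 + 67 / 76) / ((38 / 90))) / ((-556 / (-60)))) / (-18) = -5975 / 401432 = -0.01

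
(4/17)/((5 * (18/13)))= 26/765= 0.03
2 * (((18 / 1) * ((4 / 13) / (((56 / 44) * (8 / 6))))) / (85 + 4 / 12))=891 / 11648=0.08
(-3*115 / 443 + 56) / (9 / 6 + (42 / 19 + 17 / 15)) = 13943910 / 1223123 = 11.40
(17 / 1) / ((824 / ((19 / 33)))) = 323 / 27192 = 0.01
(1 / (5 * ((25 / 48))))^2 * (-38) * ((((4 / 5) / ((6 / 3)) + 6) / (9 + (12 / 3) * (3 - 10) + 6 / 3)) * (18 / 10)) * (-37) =-932954112 / 6640625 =-140.49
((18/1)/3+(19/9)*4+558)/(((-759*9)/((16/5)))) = -3584/13365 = -0.27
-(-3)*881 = 2643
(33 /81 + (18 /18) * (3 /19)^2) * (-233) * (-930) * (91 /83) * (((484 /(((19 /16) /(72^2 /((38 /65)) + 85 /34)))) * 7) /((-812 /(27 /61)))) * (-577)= 15643241055636362968800 /19134641467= 817535101591.27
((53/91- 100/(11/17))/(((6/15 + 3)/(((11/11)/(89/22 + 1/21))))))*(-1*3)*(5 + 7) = 166446360/417911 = 398.28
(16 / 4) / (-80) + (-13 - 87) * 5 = -500.05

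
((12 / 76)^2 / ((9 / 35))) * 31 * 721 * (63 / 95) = 9856791 / 6859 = 1437.06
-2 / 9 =-0.22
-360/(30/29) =-348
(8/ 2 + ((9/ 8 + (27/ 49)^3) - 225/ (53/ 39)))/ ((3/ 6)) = -7994962931/ 24941588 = -320.55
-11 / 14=-0.79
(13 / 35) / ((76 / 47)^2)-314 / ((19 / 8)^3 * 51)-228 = -44725816427 / 195893040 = -228.32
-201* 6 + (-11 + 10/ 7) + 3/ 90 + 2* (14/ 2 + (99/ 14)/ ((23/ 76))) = -1154.81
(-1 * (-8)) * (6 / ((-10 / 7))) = -168 / 5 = -33.60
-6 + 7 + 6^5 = 7777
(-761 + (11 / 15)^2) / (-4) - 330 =-31474 / 225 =-139.88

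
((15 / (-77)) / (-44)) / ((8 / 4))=15 / 6776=0.00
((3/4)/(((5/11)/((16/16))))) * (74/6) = 407/20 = 20.35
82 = 82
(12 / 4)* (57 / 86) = 1.99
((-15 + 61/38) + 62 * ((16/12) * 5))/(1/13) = 5199.20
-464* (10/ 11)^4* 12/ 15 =-3712000/ 14641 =-253.53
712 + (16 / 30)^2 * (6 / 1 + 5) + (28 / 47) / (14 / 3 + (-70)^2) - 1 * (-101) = 9070723063 / 11114325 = 816.13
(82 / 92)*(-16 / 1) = -328 / 23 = -14.26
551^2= 303601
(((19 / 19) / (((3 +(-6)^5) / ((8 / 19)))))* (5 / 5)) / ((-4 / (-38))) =-4 / 7773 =-0.00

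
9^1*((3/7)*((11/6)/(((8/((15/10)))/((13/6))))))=1287/448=2.87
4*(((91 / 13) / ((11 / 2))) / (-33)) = -56 / 363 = -0.15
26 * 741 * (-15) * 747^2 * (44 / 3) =-2365132306680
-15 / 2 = -7.50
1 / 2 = 0.50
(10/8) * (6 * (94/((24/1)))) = 235/8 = 29.38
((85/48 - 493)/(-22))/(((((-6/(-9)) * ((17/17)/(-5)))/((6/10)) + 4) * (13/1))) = 4161/9152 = 0.45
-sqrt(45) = -6.71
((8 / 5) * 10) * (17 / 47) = 5.79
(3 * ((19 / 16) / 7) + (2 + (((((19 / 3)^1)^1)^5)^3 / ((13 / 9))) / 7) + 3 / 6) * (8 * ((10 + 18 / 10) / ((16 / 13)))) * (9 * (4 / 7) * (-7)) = -14330983916613908608973 / 49601160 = -288924370248879.43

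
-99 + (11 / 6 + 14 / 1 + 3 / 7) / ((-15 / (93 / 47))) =-998303 / 9870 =-101.15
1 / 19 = 0.05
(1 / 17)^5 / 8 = 1 / 11358856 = 0.00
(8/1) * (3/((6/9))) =36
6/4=3/2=1.50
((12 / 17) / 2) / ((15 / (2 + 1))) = 6 / 85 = 0.07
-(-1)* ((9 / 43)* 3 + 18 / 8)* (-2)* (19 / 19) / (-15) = 33 / 86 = 0.38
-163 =-163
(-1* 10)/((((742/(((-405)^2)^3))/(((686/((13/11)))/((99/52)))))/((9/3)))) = -2883134851576875000/53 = -54398770784469339.62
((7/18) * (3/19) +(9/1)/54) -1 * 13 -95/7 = -10511/399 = -26.34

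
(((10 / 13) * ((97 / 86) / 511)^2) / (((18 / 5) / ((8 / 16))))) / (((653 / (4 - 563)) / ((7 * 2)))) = -235225 / 37707513732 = -0.00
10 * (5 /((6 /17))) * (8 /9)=3400 /27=125.93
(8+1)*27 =243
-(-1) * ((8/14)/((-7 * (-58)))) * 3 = 6/1421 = 0.00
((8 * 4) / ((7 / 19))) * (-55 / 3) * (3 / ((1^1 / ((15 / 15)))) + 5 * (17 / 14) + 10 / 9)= -21451760 / 1323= -16214.48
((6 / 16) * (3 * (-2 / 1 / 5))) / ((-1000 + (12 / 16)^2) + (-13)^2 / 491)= 17676 / 39244385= 0.00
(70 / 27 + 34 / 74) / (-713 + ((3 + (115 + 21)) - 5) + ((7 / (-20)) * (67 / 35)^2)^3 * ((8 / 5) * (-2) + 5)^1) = -653629375000000 / 124812313189081479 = -0.01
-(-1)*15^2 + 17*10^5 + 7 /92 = 156420707 /92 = 1700225.08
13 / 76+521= 39609 / 76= 521.17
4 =4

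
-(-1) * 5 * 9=45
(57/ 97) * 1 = 57/ 97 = 0.59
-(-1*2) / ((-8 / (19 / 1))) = -19 / 4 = -4.75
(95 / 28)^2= 9025 / 784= 11.51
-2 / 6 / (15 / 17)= -17 / 45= -0.38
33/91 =0.36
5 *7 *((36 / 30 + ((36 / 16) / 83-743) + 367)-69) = -5156641 / 332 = -15532.05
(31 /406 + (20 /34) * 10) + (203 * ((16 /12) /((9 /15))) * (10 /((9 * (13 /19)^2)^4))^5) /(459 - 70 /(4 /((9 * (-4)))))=1770034381944968353468129530513634901606025145383692085394526010126978527 /297050046851348460161124829583625489043488544137688917425963219361499302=5.96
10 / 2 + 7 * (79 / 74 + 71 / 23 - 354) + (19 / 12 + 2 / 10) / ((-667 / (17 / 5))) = -18094105453 / 7403700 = -2443.93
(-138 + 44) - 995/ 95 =-1985/ 19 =-104.47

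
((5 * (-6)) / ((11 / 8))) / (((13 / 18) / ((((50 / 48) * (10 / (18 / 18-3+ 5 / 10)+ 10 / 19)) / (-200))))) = -2625 / 2717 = -0.97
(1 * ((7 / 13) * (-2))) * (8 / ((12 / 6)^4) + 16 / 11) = -301 / 143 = -2.10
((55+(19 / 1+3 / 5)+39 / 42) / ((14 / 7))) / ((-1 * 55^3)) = -5287 / 23292500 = -0.00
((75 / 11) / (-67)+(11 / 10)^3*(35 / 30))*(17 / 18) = 109082693 / 79596000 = 1.37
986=986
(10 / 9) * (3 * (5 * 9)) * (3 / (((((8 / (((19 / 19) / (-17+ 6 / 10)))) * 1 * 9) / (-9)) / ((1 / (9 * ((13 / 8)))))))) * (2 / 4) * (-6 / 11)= -375 / 5863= -0.06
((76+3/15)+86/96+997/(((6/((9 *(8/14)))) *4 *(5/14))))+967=394151/240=1642.30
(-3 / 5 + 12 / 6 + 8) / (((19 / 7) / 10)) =658 / 19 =34.63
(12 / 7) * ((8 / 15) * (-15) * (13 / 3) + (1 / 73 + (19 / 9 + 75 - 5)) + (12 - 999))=-2495396 / 1533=-1627.79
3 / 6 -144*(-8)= 2305 / 2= 1152.50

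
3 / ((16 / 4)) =0.75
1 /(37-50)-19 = -248 /13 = -19.08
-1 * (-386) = 386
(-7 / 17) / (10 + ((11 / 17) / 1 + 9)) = -7 / 334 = -0.02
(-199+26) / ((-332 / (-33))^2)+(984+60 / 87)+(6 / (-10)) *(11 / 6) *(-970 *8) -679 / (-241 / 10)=7354703483607 / 770355536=9547.15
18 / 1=18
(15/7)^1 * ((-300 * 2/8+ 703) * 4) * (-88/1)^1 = -3315840/7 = -473691.43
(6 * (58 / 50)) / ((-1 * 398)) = -87 / 4975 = -0.02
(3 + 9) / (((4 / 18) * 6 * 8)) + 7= 65 / 8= 8.12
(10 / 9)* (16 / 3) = 160 / 27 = 5.93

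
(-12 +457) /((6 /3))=445 /2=222.50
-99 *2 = -198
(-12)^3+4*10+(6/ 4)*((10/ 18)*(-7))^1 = -10163/ 6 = -1693.83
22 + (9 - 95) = -64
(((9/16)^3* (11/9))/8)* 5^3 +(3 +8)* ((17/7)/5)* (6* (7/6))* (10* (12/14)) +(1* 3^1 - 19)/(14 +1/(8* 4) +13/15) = 529636474887/1640267776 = 322.90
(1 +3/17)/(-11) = -20/187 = -0.11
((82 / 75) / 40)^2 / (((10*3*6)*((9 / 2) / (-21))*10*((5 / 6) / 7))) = -82369 / 5062500000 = -0.00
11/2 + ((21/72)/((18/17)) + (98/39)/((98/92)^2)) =2198723/275184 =7.99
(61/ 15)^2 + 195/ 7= 69922/ 1575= 44.39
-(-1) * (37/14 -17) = -201/14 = -14.36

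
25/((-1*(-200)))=1/8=0.12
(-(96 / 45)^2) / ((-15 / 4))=4096 / 3375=1.21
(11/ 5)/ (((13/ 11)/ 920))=22264/ 13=1712.62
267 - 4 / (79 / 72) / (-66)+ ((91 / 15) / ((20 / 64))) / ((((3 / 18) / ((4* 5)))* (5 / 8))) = 86778671 / 21725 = 3994.42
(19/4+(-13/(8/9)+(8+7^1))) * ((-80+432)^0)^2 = 41/8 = 5.12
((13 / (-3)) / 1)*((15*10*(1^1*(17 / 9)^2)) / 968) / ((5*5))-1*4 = -160573 / 39204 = -4.10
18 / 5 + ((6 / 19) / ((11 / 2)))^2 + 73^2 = 1164667223 / 218405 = 5332.60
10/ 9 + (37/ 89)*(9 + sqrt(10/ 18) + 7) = 37*sqrt(5)/ 267 + 6218/ 801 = 8.07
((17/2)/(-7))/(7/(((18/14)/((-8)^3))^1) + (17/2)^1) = 153/350161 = 0.00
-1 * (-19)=19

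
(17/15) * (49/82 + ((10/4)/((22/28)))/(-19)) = 41769/85690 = 0.49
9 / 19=0.47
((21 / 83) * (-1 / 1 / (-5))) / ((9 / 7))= 49 / 1245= 0.04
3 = 3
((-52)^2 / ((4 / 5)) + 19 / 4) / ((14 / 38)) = 257241 / 28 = 9187.18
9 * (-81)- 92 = -821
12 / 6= 2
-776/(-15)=51.73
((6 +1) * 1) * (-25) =-175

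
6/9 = 2/3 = 0.67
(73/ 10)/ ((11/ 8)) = 292/ 55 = 5.31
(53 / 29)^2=2809 / 841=3.34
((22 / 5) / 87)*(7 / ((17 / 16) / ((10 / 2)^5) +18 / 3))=0.06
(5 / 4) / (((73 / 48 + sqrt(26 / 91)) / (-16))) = -98112 / 6539 + 9216 * sqrt(14) / 6539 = -9.73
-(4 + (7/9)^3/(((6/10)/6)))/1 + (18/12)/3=-11963/1458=-8.21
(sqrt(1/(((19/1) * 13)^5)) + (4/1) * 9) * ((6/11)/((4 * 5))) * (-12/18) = -36/55 - sqrt(247)/828807265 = -0.65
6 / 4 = 3 / 2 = 1.50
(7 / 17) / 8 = 7 / 136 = 0.05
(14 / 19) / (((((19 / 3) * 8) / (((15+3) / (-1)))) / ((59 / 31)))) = -11151 / 22382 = -0.50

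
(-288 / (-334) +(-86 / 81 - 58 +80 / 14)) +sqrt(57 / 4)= -4969768 / 94689 +sqrt(57) / 2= -48.71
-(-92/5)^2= -8464/25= -338.56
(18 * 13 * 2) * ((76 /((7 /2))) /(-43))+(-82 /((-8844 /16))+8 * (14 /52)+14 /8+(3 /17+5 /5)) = -231.10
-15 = -15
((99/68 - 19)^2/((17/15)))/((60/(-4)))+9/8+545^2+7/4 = 23347343949/78608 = 297009.77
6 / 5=1.20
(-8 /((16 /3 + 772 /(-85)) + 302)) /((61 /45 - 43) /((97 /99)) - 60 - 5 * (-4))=82450 /253602063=0.00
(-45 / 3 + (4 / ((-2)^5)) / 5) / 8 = -601 / 320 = -1.88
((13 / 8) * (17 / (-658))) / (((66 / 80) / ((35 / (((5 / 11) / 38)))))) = -20995 / 141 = -148.90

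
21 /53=0.40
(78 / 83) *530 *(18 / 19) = 471.86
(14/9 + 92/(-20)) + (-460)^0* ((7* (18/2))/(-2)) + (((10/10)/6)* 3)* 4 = -2929/90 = -32.54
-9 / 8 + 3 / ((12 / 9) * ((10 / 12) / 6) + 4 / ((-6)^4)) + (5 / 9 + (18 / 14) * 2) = 551437 / 30744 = 17.94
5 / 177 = 0.03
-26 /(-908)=0.03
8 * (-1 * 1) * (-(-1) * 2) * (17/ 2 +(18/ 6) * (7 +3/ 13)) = -6280/ 13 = -483.08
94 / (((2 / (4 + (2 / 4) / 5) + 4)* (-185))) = -1927 / 17020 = -0.11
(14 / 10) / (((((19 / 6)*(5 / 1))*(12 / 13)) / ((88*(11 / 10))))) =9.27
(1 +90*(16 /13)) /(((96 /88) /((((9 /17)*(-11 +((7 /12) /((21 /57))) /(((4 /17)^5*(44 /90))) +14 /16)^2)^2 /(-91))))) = -148925125193937610625692923491445715353 /1171068687247742351704064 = -127170273456754.25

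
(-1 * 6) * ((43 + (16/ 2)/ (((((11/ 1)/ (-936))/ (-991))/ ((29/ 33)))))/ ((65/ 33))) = -1291279446/ 715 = -1805985.24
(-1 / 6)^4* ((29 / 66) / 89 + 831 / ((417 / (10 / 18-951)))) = -1.46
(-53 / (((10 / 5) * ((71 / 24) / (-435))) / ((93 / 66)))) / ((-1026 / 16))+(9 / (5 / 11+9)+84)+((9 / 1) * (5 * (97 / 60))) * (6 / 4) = 62763511 / 578721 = 108.45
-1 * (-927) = 927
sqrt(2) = 1.41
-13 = -13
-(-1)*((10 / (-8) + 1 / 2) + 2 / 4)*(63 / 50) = -63 / 200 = -0.32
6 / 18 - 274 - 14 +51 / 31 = -26600 / 93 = -286.02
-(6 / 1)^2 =-36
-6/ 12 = -1/ 2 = -0.50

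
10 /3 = 3.33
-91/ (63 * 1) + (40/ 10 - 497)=-494.44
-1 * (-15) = 15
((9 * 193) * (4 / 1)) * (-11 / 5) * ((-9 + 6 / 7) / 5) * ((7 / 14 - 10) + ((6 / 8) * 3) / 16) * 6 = -1957110903 / 1400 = -1397936.36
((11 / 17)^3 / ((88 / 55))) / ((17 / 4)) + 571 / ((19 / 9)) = 858555283 / 3173798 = 270.51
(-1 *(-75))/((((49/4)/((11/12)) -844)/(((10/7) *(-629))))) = 5189250/63959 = 81.13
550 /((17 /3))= 1650 /17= 97.06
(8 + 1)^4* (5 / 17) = 32805 / 17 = 1929.71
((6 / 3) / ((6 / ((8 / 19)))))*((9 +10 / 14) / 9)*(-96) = -17408 / 1197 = -14.54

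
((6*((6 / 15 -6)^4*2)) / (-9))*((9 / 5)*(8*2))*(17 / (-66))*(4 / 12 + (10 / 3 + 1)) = 4681220096 / 103125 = 45393.65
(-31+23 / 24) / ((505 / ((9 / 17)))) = -2163 / 68680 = -0.03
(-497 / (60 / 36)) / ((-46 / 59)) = 87969 / 230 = 382.47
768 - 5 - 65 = 698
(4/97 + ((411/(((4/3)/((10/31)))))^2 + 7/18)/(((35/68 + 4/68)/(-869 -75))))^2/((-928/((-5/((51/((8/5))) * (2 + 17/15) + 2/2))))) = 354443336204859459972788400500/25053938638336524267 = 14147210198.02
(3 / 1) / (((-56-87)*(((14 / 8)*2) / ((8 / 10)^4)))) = -1536 / 625625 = -0.00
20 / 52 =5 / 13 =0.38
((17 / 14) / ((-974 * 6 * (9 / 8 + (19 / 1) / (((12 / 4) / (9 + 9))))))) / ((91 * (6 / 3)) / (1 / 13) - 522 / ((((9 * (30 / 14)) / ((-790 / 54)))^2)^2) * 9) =-6586148313 / 2957190927371672684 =-0.00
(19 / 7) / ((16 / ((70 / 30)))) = 19 / 48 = 0.40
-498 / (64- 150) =249 / 43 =5.79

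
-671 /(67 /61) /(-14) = 40931 /938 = 43.64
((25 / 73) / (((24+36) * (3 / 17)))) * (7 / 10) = 119 / 5256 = 0.02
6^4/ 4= 324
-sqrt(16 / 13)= -4 * sqrt(13) / 13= -1.11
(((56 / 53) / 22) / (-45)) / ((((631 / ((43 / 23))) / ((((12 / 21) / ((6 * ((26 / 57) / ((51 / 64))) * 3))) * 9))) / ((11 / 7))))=-0.00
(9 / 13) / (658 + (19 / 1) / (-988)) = 12 / 11405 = 0.00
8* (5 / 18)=20 / 9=2.22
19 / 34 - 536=-18205 / 34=-535.44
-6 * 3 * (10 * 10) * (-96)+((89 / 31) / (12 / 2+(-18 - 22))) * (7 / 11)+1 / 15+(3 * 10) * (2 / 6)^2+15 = 10018279533 / 57970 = 172818.35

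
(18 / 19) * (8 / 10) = 0.76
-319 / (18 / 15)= -1595 / 6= -265.83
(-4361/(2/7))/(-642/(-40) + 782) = -305270/15961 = -19.13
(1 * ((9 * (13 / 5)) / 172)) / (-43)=-117 / 36980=-0.00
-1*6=-6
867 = 867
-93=-93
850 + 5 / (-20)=3399 / 4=849.75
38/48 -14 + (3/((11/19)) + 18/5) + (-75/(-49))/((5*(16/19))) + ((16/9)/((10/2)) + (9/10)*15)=3800297/388080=9.79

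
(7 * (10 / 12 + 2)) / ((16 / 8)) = 119 / 12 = 9.92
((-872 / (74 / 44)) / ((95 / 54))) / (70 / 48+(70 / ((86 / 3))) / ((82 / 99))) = -43832524032 / 655354175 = -66.88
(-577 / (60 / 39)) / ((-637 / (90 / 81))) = 577 / 882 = 0.65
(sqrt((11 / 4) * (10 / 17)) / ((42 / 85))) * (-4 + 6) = 5 * sqrt(1870) / 42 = 5.15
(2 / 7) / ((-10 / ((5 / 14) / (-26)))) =1 / 2548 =0.00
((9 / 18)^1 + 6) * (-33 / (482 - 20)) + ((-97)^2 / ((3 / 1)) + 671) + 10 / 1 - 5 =320197 / 84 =3811.87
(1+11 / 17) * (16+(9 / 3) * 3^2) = 70.82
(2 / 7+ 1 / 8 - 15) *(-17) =13889 / 56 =248.02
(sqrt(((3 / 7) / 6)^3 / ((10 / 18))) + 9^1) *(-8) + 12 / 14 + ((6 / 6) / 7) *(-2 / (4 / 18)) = -507 / 7-6 *sqrt(70) / 245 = -72.63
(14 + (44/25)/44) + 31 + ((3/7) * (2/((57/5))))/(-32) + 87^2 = 405066803/53200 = 7614.04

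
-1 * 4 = -4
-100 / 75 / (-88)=1 / 66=0.02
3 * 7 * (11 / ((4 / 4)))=231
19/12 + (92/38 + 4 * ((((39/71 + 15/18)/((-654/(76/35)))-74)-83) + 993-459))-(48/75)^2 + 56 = 36303435767383/23158957500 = 1567.58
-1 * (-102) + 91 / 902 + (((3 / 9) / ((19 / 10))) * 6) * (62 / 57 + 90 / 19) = 105728165 / 976866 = 108.23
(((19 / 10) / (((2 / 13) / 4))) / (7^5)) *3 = 741 / 84035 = 0.01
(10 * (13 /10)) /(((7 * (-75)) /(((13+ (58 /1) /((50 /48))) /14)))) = -22321 /183750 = -0.12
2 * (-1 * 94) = -188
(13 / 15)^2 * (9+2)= 1859 / 225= 8.26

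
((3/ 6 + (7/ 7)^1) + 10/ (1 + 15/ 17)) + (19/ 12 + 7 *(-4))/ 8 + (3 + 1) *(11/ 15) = 6.44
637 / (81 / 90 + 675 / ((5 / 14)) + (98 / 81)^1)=39690 / 117893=0.34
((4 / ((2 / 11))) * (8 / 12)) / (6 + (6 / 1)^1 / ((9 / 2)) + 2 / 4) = 88 / 47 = 1.87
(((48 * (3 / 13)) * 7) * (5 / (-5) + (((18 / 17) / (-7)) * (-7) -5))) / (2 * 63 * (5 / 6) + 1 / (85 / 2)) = -423360 / 116051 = -3.65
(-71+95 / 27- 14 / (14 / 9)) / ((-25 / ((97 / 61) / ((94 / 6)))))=40061 / 129015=0.31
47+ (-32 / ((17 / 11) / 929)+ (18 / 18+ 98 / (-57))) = -18594610 / 969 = -19189.48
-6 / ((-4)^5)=3 / 512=0.01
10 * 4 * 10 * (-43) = -17200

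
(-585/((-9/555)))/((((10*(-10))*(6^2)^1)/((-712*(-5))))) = -35674.17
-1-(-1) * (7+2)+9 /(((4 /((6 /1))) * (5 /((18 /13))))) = 763 /65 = 11.74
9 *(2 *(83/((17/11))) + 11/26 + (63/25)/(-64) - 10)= 311224293/353600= 880.16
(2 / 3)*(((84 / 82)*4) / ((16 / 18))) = 126 / 41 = 3.07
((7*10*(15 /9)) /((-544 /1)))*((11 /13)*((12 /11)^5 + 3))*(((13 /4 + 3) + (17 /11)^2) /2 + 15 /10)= -240524171125 /50113917568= -4.80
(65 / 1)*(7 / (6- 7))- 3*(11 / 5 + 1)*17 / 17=-2323 / 5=-464.60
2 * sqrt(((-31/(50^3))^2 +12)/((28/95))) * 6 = 76.57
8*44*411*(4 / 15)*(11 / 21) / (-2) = -1060928 / 105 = -10104.08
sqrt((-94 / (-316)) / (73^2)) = sqrt(7426) / 11534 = 0.01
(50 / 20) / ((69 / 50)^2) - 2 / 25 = 146728 / 119025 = 1.23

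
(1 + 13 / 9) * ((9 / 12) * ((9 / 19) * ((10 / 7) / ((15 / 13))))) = 143 / 133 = 1.08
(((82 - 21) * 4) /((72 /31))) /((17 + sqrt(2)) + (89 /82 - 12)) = 38687969 /2119977 - 6357542 * sqrt(2) /2119977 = 14.01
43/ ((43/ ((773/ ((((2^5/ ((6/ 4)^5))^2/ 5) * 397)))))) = 0.55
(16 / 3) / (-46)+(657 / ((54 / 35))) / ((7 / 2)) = 8387 / 69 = 121.55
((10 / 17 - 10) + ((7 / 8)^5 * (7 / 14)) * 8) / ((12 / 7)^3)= -13021309 / 8912896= -1.46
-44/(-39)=44/39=1.13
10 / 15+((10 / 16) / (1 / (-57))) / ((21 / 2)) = -229 / 84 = -2.73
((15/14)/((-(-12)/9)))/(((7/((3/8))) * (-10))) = -27/6272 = -0.00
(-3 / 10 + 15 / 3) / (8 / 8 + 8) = 0.52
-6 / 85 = -0.07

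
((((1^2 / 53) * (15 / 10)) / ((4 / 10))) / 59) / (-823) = -15 / 10294084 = -0.00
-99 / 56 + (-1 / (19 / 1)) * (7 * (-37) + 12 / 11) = 138181 / 11704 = 11.81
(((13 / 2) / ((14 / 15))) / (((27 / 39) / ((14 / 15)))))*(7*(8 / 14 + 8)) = 1690 / 3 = 563.33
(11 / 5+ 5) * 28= 1008 / 5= 201.60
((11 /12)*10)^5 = 503284375 /7776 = 64722.78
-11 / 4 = -2.75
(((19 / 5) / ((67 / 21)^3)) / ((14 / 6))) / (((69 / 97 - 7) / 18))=-65833803 / 458663575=-0.14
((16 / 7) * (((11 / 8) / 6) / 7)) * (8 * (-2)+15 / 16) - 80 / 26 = -128543 / 30576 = -4.20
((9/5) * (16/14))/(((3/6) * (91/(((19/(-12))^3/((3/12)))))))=-6859/9555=-0.72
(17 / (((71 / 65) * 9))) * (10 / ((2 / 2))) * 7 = 77350 / 639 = 121.05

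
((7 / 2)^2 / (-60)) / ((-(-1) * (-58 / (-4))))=-49 / 3480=-0.01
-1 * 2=-2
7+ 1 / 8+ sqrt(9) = 81 / 8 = 10.12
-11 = -11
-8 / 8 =-1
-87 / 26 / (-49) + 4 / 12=1535 / 3822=0.40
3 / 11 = 0.27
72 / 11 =6.55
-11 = -11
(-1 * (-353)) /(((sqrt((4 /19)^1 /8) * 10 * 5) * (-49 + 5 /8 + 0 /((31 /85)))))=-1412 * sqrt(38) /9675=-0.90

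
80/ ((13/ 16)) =1280/ 13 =98.46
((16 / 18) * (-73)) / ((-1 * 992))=73 / 1116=0.07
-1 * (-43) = 43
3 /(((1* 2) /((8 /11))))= 12 /11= 1.09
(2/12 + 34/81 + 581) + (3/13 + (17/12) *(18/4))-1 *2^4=4820147/8424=572.19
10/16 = 5/8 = 0.62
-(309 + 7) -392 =-708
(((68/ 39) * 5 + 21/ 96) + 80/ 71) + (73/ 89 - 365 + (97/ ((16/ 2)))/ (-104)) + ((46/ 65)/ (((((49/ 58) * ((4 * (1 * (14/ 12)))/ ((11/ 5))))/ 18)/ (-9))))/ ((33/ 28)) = -7892895236711/ 19320974400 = -408.51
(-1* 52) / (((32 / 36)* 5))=-117 / 10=-11.70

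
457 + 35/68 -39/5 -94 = 120943/340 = 355.71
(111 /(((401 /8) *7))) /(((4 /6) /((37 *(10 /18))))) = 27380 /2807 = 9.75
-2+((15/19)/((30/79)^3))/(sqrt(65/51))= -2+493039* sqrt(3315)/2223000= 10.77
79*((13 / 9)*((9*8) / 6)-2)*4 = 14536 / 3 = 4845.33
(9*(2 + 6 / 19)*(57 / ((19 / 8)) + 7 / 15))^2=2346821136 / 9025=260035.58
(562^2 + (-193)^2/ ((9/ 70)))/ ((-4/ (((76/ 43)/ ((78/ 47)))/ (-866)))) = 2433436609/ 13070538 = 186.18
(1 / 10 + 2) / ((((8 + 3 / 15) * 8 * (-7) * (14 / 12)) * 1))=-9 / 2296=-0.00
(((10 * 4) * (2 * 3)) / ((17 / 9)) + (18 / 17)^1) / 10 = 12.81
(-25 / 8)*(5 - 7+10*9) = -275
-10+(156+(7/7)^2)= 147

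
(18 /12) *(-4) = -6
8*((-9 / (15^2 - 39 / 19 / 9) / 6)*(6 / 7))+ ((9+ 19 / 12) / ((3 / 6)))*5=105.79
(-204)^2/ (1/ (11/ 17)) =26928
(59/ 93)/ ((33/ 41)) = 2419/ 3069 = 0.79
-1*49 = -49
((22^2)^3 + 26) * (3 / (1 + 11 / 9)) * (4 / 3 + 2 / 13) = 2959216173 / 13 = 227632013.31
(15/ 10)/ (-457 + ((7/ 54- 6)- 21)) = -81/ 26129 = -0.00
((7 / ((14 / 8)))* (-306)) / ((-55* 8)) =153 / 55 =2.78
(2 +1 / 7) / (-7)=-15 / 49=-0.31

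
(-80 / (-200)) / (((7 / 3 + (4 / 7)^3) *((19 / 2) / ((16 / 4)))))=16464 / 246335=0.07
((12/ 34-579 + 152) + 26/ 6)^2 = 463885444/ 2601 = 178348.88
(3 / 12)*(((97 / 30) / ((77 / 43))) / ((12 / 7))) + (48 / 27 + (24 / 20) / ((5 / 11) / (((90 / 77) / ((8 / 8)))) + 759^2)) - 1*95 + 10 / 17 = -85975212943999 / 930763178400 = -92.37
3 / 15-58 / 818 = 264 / 2045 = 0.13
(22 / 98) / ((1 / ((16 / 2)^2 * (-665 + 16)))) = -9324.41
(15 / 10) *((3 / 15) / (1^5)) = 3 / 10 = 0.30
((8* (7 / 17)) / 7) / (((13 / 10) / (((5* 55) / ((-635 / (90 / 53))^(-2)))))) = 249184985500 / 17901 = 13920171.25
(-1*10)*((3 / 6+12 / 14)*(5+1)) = -570 / 7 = -81.43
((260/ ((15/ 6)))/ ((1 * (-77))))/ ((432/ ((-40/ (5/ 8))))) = 0.20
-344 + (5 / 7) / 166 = -399723 / 1162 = -344.00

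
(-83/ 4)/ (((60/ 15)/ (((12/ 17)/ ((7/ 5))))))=-1245/ 476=-2.62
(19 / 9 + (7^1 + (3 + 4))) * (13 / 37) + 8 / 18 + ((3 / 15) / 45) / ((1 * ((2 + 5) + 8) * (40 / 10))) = 3049537 / 499500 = 6.11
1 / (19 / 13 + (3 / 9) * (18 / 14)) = 0.53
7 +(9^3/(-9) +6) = -68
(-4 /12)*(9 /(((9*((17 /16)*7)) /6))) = -32 /119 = -0.27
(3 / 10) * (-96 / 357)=-48 / 595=-0.08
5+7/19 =102/19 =5.37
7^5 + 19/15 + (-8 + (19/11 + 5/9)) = 8317262/495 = 16802.55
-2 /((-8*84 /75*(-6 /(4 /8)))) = -25 /1344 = -0.02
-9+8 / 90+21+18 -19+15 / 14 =7661 / 630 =12.16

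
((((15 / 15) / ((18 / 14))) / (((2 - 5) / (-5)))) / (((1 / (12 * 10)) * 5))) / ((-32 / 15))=-175 / 12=-14.58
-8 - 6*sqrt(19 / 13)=-15.25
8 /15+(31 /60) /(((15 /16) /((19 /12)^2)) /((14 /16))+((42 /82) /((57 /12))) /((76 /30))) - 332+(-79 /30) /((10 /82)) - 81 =-1264851067 /2921400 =-432.96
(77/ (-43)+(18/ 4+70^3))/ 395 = 29498233/ 33970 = 868.36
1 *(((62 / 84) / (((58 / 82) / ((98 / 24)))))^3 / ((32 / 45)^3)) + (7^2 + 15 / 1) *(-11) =-200030339016771 / 409179521024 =-488.86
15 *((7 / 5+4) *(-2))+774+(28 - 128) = 512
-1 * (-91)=91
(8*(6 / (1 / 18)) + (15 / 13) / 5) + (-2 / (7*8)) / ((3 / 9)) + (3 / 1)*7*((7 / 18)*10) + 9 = 1042631 / 1092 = 954.79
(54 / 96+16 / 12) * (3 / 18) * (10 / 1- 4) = 91 / 48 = 1.90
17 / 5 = 3.40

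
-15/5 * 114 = -342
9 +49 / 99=940 / 99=9.49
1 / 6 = 0.17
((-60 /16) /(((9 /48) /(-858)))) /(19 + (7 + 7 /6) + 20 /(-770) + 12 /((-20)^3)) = 7927920000 /12538307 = 632.30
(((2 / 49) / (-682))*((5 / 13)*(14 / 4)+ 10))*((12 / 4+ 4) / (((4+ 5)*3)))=-295 / 1675674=-0.00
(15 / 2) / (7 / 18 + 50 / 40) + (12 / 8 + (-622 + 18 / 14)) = -507691 / 826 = -614.64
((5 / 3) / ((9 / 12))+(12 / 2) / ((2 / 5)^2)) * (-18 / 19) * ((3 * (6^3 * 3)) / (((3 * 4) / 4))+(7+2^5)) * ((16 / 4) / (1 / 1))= -1964820 / 19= -103411.58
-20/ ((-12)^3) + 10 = 4325/ 432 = 10.01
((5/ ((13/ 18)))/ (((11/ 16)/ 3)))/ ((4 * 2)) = 540/ 143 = 3.78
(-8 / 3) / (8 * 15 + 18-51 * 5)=0.02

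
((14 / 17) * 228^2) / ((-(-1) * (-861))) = -49.72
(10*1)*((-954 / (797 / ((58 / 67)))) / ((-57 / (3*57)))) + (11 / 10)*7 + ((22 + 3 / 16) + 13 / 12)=795305167 / 12815760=62.06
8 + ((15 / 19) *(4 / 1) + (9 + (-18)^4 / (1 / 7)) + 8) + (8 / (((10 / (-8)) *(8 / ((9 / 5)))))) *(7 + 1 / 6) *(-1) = 349063477 / 475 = 734870.48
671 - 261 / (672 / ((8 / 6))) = 37547 / 56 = 670.48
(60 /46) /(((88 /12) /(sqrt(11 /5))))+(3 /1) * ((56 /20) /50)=21 /125+9 * sqrt(55) /253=0.43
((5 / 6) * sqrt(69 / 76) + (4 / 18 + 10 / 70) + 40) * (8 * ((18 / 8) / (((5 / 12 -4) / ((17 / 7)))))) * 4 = -4150176 / 2107 -6120 * sqrt(1311) / 5719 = -2008.46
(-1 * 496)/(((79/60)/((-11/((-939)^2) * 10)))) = 1091200/23218653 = 0.05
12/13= 0.92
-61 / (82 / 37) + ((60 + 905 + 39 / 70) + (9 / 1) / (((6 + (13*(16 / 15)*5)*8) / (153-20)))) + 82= 2467175539 / 2413670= 1022.17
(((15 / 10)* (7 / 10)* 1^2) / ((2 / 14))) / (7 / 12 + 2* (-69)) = -441 / 8245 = -0.05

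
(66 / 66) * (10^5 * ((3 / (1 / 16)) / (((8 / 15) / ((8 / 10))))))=7200000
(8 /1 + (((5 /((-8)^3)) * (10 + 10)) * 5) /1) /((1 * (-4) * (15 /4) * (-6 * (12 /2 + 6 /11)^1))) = 9889 /829440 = 0.01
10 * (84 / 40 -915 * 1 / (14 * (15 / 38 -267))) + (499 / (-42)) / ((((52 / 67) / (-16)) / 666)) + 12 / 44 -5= 50134793077 / 307307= 163142.37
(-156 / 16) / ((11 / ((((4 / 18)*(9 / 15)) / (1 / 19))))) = -247 / 110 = -2.25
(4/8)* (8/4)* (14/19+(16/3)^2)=4990/171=29.18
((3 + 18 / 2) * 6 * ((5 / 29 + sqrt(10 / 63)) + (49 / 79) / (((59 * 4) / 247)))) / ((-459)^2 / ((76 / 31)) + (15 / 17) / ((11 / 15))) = 113696 * sqrt(70) / 2849781333 + 12626139768 / 18342956809537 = 0.00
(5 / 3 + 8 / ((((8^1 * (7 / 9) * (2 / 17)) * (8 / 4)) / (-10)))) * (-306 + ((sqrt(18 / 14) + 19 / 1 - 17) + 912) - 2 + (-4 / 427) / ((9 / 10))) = -32163.09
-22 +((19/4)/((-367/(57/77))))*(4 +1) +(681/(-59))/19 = -2870741563/126713356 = -22.66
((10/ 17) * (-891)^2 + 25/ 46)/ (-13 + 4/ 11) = -4017042535/ 108698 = -36955.99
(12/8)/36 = 1/24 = 0.04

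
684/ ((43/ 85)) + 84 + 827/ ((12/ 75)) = 1136033/ 172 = 6604.84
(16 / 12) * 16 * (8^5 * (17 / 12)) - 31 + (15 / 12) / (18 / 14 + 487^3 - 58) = 9607904797561049 / 9702104688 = 990290.78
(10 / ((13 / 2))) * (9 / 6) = 30 / 13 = 2.31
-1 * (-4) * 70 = 280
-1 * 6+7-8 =-7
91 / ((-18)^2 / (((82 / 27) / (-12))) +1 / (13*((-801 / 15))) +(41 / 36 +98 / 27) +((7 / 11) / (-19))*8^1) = -97438064724 / 1365948880253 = -0.07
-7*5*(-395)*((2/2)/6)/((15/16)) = 22120/9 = 2457.78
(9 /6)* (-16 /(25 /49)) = -1176 /25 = -47.04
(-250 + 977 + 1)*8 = 5824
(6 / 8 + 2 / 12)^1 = 11 / 12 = 0.92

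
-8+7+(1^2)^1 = 0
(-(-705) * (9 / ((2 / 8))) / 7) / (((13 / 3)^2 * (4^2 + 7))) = 228420 / 27209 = 8.40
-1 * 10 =-10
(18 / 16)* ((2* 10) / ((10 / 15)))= 135 / 4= 33.75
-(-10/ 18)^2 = -25/ 81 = -0.31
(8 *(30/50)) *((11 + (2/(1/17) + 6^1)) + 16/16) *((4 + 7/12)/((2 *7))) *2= 1144/7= 163.43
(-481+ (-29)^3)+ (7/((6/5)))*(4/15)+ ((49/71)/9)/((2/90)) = -15888731/639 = -24864.99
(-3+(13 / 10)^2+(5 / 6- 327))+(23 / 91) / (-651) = -1940006821 / 5924100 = -327.48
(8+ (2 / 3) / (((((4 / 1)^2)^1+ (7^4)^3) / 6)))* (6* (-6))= -3986290718640 / 13841287217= -288.00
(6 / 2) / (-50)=-3 / 50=-0.06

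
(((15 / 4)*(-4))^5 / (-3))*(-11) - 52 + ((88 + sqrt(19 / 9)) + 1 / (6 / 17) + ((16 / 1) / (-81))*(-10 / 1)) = -451062139 / 162 + sqrt(19) / 3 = -2784332.74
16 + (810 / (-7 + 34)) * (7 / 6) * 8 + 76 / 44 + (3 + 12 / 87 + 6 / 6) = 96295 / 319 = 301.87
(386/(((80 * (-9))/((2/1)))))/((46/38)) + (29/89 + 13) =4583677/368460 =12.44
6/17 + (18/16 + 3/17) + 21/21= 361/136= 2.65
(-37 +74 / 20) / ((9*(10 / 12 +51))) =-111 / 1555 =-0.07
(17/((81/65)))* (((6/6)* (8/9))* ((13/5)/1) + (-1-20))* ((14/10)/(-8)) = 1301027/29160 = 44.62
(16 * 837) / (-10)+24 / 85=-113808 / 85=-1338.92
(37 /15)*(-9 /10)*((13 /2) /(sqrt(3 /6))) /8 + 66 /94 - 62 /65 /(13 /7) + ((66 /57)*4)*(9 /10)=3287681 /754585 - 1443*sqrt(2) /800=1.81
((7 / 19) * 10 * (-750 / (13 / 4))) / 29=-210000 / 7163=-29.32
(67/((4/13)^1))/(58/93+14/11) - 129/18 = 2506259/23280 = 107.66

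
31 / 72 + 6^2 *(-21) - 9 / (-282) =-2556739 / 3384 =-755.54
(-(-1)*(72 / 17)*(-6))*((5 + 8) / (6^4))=-13 / 51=-0.25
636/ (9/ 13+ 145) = 4134/ 947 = 4.37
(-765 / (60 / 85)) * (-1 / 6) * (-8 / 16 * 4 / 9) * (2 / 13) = -1445 / 234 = -6.18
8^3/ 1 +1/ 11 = 5633/ 11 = 512.09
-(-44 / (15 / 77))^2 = -11478544 / 225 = -51015.75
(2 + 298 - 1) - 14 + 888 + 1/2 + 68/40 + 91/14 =11817/10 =1181.70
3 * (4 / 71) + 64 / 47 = 5108 / 3337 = 1.53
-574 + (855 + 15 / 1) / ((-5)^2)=-2696 / 5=-539.20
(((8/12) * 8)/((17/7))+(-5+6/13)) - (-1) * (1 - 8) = -9.34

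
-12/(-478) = 6/239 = 0.03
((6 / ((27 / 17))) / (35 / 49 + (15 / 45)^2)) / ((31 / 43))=5117 / 806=6.35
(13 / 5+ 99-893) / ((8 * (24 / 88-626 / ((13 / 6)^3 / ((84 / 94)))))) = 1.81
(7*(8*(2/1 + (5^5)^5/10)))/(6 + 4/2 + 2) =834465026855468806/5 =166893005371093761.20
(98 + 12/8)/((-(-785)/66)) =6567/785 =8.37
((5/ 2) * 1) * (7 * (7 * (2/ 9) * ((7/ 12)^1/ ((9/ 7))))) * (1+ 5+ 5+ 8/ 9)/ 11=1284535/ 96228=13.35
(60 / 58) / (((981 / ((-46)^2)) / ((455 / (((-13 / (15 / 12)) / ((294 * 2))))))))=-181447000 / 3161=-57401.77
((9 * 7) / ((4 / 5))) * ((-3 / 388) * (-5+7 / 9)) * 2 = 1995 / 388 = 5.14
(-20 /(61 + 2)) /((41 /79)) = -1580 /2583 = -0.61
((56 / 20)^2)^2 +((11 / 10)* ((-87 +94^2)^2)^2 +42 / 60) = 4028156809936914541 / 625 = 6445050895899063.27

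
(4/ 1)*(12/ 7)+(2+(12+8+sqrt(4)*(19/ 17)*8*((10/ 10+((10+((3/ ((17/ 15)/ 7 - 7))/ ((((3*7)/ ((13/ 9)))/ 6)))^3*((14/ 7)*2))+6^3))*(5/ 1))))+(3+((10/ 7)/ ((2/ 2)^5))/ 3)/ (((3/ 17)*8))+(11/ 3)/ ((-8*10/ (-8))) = 5755557714213001/ 283161867480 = 20326.03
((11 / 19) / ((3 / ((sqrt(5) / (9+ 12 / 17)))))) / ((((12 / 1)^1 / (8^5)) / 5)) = 139264 * sqrt(5) / 513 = 607.02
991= 991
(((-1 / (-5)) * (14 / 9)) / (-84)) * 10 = -1 / 27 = -0.04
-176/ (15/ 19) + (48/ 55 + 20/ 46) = -168214/ 759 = -221.63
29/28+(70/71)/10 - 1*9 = -15637/1988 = -7.87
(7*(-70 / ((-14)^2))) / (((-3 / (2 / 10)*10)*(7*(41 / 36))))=3 / 1435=0.00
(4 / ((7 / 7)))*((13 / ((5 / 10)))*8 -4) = 816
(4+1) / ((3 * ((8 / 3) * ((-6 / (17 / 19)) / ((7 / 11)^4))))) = -204085 / 13352592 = -0.02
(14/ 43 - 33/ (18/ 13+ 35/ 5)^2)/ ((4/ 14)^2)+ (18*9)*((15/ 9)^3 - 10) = -1781473213/ 2043532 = -871.76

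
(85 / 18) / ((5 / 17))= 289 / 18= 16.06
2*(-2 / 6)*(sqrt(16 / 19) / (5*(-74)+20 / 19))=4*sqrt(19) / 10515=0.00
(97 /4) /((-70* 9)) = -97 /2520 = -0.04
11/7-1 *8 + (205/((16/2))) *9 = 12555/56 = 224.20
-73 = -73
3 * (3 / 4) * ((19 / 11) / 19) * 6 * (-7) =-189 / 22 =-8.59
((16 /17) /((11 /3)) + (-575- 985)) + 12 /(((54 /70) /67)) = -870988 /1683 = -517.52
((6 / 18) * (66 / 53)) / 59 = 22 / 3127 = 0.01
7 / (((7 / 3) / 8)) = 24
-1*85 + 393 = 308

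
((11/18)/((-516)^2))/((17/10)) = 55/40737168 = 0.00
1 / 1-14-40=-53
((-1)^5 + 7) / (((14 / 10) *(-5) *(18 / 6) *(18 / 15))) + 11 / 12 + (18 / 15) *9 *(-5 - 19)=-258.52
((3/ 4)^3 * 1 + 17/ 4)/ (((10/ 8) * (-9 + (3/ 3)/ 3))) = -69/ 160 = -0.43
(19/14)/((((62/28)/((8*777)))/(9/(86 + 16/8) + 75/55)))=1904427/341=5584.83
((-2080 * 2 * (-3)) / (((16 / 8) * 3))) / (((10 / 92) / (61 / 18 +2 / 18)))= 66976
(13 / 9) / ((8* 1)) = 13 / 72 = 0.18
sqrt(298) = 17.26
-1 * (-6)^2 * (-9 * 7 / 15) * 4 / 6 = 504 / 5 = 100.80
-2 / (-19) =2 / 19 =0.11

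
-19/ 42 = -0.45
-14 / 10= -7 / 5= -1.40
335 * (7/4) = 586.25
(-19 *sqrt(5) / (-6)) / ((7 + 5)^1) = 19 *sqrt(5) / 72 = 0.59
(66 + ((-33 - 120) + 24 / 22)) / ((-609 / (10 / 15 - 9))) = -375 / 319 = -1.18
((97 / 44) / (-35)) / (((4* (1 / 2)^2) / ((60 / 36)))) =-97 / 924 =-0.10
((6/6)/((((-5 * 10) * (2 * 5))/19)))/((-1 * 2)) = 19/1000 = 0.02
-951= -951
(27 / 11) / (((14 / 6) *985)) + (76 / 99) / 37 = 550993 / 25256385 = 0.02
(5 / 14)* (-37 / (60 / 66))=-14.54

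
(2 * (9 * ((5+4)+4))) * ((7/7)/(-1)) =-234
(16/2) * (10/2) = 40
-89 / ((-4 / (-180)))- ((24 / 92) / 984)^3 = -214940162370241 / 53667955648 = -4005.00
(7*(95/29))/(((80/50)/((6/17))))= 9975/1972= 5.06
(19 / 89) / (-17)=-19 / 1513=-0.01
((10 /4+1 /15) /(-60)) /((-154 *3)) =1 /10800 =0.00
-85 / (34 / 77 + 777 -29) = -77 / 678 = -0.11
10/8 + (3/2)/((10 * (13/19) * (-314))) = 101993/81640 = 1.25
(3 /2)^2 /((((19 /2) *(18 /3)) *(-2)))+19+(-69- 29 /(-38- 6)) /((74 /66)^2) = -7362769 /208088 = -35.38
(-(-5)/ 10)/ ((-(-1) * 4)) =1/ 8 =0.12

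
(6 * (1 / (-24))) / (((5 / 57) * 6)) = -19 / 40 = -0.48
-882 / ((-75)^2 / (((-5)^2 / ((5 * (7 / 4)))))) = -0.45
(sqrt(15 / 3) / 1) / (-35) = -sqrt(5) / 35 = -0.06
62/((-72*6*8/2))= -31/864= -0.04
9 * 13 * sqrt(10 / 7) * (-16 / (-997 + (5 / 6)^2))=5184 * sqrt(70) / 19313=2.25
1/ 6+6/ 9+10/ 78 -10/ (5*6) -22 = -1667/ 78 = -21.37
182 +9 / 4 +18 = 809 / 4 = 202.25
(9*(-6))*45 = -2430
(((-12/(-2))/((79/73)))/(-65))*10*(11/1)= -9636/1027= -9.38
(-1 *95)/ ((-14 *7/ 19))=1805/ 98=18.42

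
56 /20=14 /5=2.80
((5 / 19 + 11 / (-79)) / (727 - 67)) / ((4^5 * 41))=31 / 6931978240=0.00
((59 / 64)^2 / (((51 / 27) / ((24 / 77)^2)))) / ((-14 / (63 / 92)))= -2537649 / 1186938368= -0.00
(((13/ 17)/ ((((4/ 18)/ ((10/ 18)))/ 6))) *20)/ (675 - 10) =780/ 2261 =0.34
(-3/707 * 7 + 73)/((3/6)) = 14740/101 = 145.94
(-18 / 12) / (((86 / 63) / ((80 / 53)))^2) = -9525600 / 5193841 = -1.83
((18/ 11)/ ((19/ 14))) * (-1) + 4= 584/ 209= 2.79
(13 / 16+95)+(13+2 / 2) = 1757 / 16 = 109.81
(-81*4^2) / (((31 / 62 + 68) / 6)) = -15552 / 137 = -113.52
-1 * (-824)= 824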